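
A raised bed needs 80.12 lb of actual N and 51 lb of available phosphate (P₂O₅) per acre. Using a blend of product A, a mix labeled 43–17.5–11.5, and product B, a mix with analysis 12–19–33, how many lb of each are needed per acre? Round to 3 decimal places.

Let a = lb of product A, b = lb of product B (per acre).
N: 0.43·a + 0.12·b = 80.12
P₂O₅: 0.175·a + 0.19·b = 51
Eliminate b: (row1) − 0.12/0.19·(row2) → 0.319474·a = 47.9095, so a = 149.9638.
Then b = (51 − 0.175·149.9638) / 0.19 = 130.2965.

149.964 lb product A, 130.297 lb product B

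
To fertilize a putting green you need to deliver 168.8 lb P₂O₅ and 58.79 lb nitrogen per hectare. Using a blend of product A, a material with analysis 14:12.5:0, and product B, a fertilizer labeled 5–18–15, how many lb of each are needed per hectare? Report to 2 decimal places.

Per-hectare balance (a = product A, b = product B):
P₂O₅: 0.125·a + 0.18·b = 168.8
N: 0.14·a + 0.05·b = 58.79
From row1: a = (168.8 − 0.18·b) / 0.125.
Into row2: 0.14·(168.8 − 0.18·b)/0.125 + 0.05·b = 58.79 → b = 859.274, a = 113.0449.

113.04 lb product A, 859.27 lb product B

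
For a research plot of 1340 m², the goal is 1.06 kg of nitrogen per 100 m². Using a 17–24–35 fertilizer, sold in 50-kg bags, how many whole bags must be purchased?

Product per 100 m² = 1.06 / 17% = 6.23529 kg.
Total product = 6.23529 × 1340 / 100 = 83.5529 kg.
Bags = ⌈83.5529 / 50⌉ = 2.

2 bags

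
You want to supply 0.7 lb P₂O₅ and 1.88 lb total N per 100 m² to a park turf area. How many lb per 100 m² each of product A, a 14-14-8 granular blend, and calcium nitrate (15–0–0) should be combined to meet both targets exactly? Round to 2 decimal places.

Per-100 m² balance (a = product A, b = calcium nitrate):
P₂O₅: 0.14·a + 0·b = 0.7
N: 0.14·a + 0.15·b = 1.88
Eliminate a: (row1) − 0.14/0.14·(row2) → -0.15·b = -1.18, so b = 7.86667.
Back-substitute: a = (0.7 − 0·7.86667) / 0.14 = 5.

5.00 lb product A, 7.87 lb calcium nitrate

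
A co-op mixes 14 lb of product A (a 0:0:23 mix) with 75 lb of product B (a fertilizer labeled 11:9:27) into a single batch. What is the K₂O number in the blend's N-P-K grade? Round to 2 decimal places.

26.37% K₂O

Total mass = 14 + 75 = 89 lb.
K₂O mass = 23%×14 + 27%×75 = 23.47 lb.
% K₂O = 23.47 / 89 = 26.3708%.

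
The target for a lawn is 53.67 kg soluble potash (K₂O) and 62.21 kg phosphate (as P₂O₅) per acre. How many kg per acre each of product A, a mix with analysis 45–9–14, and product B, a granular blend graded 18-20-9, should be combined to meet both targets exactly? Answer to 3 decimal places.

258.045 kg product A, 194.930 kg product B

Per-acre balance (a = product A, b = product B):
K₂O: 0.14·a + 0.09·b = 53.67
P₂O₅: 0.09·a + 0.2·b = 62.21
Solving simultaneously: a = 258.0452, b = 194.9296.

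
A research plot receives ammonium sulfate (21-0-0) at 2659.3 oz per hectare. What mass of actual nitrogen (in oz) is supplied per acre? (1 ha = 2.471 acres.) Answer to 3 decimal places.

nitrogen per hectare = 2659.3 × 21% = 558.453 oz.
Convert to per acre: 558.453 × 0.404694 = 226.0028 oz.

226.003 oz N per acre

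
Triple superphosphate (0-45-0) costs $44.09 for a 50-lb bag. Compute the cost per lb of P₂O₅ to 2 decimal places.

$1.96 per lb P₂O₅

P₂O₅ in bag = 50 × 45% = 22.5 lb.
Cost per lb P₂O₅ = $44.09 / 22.5 = $1.9596.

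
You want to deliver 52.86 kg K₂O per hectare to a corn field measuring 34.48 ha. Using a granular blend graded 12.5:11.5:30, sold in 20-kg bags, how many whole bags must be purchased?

Product per hectare = 52.86 / 30% = 176.2 kg.
Total product = 176.2 × 34.48 = 6075.38 kg.
Bags = ⌈6075.38 / 20⌉ = 304.

304 bags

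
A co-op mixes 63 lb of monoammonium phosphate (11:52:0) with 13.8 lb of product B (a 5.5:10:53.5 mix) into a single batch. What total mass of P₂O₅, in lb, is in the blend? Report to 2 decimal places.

34.14 lb P₂O₅

P₂O₅ mass = 52%×63 + 10%×13.8 = 34.14 lb.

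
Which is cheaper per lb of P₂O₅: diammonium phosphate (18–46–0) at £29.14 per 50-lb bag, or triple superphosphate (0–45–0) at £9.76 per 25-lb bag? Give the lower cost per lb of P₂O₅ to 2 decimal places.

£0.87 per lb P₂O₅ (triple superphosphate)

diammonium phosphate: P₂O₅ per bag = 50 × 46% = 23 lb; cost = 29.14 / 23 = £1.2670/lb P₂O₅.
triple superphosphate: P₂O₅ per bag = 25 × 45% = 11.25 lb; cost = 9.76 / 11.25 = £0.8676/lb P₂O₅.
triple superphosphate is cheaper.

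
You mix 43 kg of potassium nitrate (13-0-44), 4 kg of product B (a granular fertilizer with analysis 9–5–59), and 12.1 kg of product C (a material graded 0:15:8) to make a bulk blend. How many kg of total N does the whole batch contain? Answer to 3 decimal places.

N mass = 13%×43 + 9%×4 + 0%×12.1 = 5.95 kg.

5.950 kg N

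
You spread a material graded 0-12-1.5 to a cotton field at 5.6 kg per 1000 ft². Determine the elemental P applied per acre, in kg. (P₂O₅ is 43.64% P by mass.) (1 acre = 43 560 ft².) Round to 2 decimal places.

12.77 kg P per acre

P₂O₅ per 1000 ft² = 5.6 × 12% = 0.672 kg.
Elemental P = 0.672 × 0.4364 = 0.293261 kg per 1000 ft².
Convert to per acre: 0.293261 × 43.56 = 12.7744 kg.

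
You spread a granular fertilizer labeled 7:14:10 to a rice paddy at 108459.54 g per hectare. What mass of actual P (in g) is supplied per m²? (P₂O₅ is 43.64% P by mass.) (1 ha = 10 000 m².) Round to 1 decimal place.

0.7 g P per sq m

P₂O₅ per hectare = 108459.54 × 14% = 15184.3 g.
Elemental P = 15184.3 × 0.4364 = 6626.44 g per hectare.
Convert to per m²: 6626.44 × 0.0001 = 0.662644 g.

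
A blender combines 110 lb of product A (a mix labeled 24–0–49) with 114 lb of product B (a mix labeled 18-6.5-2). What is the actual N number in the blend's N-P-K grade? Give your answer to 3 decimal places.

20.946% N

Total mass = 110 + 114 = 224 lb.
N mass = 24%×110 + 18%×114 = 46.92 lb.
% N = 46.92 / 224 = 20.9464%.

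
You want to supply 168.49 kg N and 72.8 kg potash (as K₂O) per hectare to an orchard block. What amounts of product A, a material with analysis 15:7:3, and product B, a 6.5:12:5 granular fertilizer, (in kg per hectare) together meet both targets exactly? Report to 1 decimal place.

665.3 kg product A, 1056.8 kg product B

Per-hectare balance (a = product A, b = product B):
N: 0.15·a + 0.065·b = 168.49
K₂O: 0.03·a + 0.05·b = 72.8
Eliminate a: (row1) − 0.15/0.03·(row2) → -0.185·b = -195.51, so b = 1056.81.
Back-substitute: a = (168.49 − 0.065·1056.81) / 0.15 = 665.315.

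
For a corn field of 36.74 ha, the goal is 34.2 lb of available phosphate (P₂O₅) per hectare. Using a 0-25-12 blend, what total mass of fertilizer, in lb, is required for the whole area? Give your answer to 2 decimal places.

5026.03 lb

Product per hectare = 34.2 / 25% = 136.8 lb.
Total product = 136.8 × 36.74 = 5026.032 lb.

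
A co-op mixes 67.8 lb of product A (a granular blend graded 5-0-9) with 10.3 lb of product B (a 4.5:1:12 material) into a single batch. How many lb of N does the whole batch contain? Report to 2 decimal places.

3.85 lb N

N mass = 5%×67.8 + 4.5%×10.3 = 3.8535 lb.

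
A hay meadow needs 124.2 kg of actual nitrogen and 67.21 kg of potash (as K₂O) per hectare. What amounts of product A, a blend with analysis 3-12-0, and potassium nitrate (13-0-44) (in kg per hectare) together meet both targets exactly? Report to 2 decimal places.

3478.08 kg product A, 152.75 kg potassium nitrate

Per-hectare balance (a = product A, b = potassium nitrate):
N: 0.03·a + 0.13·b = 124.2
K₂O: 0·a + 0.44·b = 67.21
Solving simultaneously: a = 3478.083, b = 152.75.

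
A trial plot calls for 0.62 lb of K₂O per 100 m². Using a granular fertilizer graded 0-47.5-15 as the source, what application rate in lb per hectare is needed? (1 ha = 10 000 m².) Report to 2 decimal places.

413.33 lb of product per hectare

Product per 100 m² = 0.62 / 15% = 4.13333 lb.
Convert to per hectare: 4.13333 × 100 = 413.333 lb.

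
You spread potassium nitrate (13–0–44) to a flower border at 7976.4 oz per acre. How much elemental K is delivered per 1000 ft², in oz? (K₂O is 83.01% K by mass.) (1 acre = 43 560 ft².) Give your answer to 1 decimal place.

66.9 oz K per thousand sq ft

K₂O per acre = 7976.4 × 44% = 3509.62 oz.
Elemental K = 3509.62 × 0.8301 = 2913.33 oz per acre.
Convert to per 1000 ft²: 2913.33 × 0.0229568 = 66.8809 oz.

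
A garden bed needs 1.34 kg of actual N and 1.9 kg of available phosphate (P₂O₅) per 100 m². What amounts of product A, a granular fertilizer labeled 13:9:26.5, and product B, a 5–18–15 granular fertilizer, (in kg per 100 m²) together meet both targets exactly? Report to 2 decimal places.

Per-100 m² balance (a = product A, b = product B):
N: 0.13·a + 0.05·b = 1.34
P₂O₅: 0.09·a + 0.18·b = 1.9
Eliminate b: (row1) − 0.05/0.18·(row2) → 0.105·a = 0.812222, so a = 7.73545.
Then b = (1.9 − 0.09·7.73545) / 0.18 = 6.68783.

7.74 kg product A, 6.69 kg product B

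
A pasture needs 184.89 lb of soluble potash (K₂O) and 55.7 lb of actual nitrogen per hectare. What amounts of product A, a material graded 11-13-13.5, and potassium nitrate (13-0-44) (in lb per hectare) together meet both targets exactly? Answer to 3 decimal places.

Per-hectare balance (a = product A, b = potassium nitrate):
K₂O: 0.135·a + 0.44·b = 184.89
N: 0.11·a + 0.13·b = 55.7
Eliminate a: (row1) − 0.135/0.11·(row2) → 0.280455·b = 116.531, so b = 415.5073.
Back-substitute: a = (184.89 − 0.44·415.5073) / 0.135 = 15.3096.

15.310 lb product A, 415.507 lb potassium nitrate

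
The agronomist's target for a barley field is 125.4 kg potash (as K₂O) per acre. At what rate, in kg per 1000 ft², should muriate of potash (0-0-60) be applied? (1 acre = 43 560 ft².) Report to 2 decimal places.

4.80 kg of product per thousand sq ft

Product per acre = 125.4 / 60% = 209 kg.
Convert to per 1000 ft²: 209 × 0.0229568 = 4.79798 kg.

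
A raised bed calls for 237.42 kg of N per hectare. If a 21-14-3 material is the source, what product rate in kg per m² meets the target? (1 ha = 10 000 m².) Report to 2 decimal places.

Product per hectare = 237.42 / 21% = 1130.57 kg.
Convert to per m²: 1130.57 × 0.0001 = 0.113057 kg.

0.11 kg of product per sq m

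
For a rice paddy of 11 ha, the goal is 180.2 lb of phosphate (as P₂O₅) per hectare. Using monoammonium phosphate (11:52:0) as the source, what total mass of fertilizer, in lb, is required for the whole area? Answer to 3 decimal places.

3811.923 lb

Product per hectare = 180.2 / 52% = 346.538 lb.
Total product = 346.538 × 11 = 3811.9231 lb.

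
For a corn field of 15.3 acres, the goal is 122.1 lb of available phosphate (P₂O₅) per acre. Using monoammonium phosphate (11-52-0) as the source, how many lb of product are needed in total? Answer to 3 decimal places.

3592.558 lb

Product per acre = 122.1 / 52% = 234.808 lb.
Total product = 234.808 × 15.3 = 3592.5577 lb.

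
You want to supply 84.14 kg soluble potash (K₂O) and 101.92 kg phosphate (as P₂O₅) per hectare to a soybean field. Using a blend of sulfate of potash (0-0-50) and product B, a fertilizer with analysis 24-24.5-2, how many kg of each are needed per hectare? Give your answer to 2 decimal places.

151.64 kg sulfate of potash, 416.00 kg product B

Let a = kg of sulfate of potash, b = kg of product B (per hectare).
K₂O: 0.5·a + 0.02·b = 84.14
P₂O₅: 0·a + 0.245·b = 101.92
Solving simultaneously: a = 151.64, b = 416.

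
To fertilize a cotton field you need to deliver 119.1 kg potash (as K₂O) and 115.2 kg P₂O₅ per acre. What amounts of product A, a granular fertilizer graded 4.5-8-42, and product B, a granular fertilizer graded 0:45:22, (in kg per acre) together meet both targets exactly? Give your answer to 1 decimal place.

With a, b = kg per acre of product A and product B:
K₂O: 0.42·a + 0.22·b = 119.1
P₂O₅: 0.08·a + 0.45·b = 115.2
Solving simultaneously: a = 164.825, b = 226.698.

164.8 kg product A, 226.7 kg product B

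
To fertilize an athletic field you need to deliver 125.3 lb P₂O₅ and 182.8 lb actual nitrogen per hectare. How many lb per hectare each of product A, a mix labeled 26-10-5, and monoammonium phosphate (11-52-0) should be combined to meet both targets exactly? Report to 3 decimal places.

654.372 lb product A, 115.121 lb monoammonium phosphate

Let a = lb of product A, b = lb of monoammonium phosphate (per hectare).
P₂O₅: 0.1·a + 0.52·b = 125.3
N: 0.26·a + 0.11·b = 182.8
From row1: a = (125.3 − 0.52·b) / 0.1.
Into row2: 0.26·(125.3 − 0.52·b)/0.1 + 0.11·b = 182.8 → b = 115.1208, a = 654.37198.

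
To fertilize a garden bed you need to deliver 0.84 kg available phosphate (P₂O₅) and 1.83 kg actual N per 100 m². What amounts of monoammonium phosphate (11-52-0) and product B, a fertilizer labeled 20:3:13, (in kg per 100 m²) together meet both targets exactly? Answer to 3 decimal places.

1.123 kg monoammonium phosphate, 8.532 kg product B

Per-100 m² balance (a = monoammonium phosphate, b = product B):
P₂O₅: 0.52·a + 0.03·b = 0.84
N: 0.11·a + 0.2·b = 1.83
Eliminate a: (row1) − 0.52/0.11·(row2) → -0.915455·b = -7.81091, so b = 8.53227.
Back-substitute: a = (0.84 − 0.03·8.53227) / 0.52 = 1.12314.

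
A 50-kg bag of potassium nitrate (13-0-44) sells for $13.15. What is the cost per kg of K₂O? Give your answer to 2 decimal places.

$0.60 per kg K₂O

K₂O in bag = 50 × 44% = 22 kg.
Cost per kg K₂O = $13.15 / 22 = $0.5977.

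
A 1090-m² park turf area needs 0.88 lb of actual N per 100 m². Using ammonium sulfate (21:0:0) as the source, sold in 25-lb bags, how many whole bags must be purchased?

Product per 100 m² = 0.88 / 21% = 4.19048 lb.
Total product = 4.19048 × 1090 / 100 = 45.6762 lb.
Bags = ⌈45.6762 / 25⌉ = 2.

2 bags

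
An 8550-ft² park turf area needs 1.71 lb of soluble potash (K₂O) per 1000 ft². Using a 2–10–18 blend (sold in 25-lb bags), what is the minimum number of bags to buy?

4 bags

Product per 1000 ft² = 1.71 / 18% = 9.5 lb.
Total product = 9.5 × 8550 / 1000 = 81.225 lb.
Bags = ⌈81.225 / 25⌉ = 4.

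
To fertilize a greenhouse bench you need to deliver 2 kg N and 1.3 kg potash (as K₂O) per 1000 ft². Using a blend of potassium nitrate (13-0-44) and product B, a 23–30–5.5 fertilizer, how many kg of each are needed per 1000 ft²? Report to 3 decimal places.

With a, b = kg per 1000 ft² of potassium nitrate and product B:
N: 0.13·a + 0.23·b = 2
K₂O: 0.44·a + 0.055·b = 1.3
Solving simultaneously: a = 2.00957, b = 7.55981.

2.010 kg potassium nitrate, 7.560 kg product B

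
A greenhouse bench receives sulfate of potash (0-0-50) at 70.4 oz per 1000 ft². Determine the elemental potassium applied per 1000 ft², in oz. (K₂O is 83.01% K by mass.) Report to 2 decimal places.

K₂O per 1000 ft² = 70.4 × 50% = 35.2 oz.
Elemental K = 35.2 × 0.8301 = 29.2195 oz per 1000 ft².

29.22 oz K per thousand sq ft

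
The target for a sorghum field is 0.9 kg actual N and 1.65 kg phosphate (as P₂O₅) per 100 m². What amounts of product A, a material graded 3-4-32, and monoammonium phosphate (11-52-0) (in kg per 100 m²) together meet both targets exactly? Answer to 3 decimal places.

Let a = kg of product A, b = kg of monoammonium phosphate (per 100 m²).
N: 0.03·a + 0.11·b = 0.9
P₂O₅: 0.04·a + 0.52·b = 1.65
Eliminate a: (row1) − 0.03/0.04·(row2) → -0.28·b = -0.3375, so b = 1.20536.
Back-substitute: a = (0.9 − 0.11·1.20536) / 0.03 = 25.5804.

25.580 kg product A, 1.205 kg monoammonium phosphate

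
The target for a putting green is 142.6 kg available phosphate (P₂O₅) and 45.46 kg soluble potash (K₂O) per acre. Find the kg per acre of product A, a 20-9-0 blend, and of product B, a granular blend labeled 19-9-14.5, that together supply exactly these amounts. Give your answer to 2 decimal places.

With a, b = kg per acre of product A and product B:
P₂O₅: 0.09·a + 0.09·b = 142.6
K₂O: 0·a + 0.145·b = 45.46
Solving simultaneously: a = 1270.927, b = 313.517.

1270.93 kg product A, 313.52 kg product B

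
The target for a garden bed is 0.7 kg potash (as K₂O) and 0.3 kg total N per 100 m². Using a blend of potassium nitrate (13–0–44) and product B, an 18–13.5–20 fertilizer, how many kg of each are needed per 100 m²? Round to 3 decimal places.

1.241 kg potassium nitrate, 0.771 kg product B

Let a = kg of potassium nitrate, b = kg of product B (per 100 m²).
K₂O: 0.44·a + 0.2·b = 0.7
N: 0.13·a + 0.18·b = 0.3
Solving simultaneously: a = 1.2406, b = 0.770677.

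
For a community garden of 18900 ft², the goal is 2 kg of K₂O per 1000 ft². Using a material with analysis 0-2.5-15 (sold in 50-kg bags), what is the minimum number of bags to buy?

6 bags

Product per 1000 ft² = 2 / 15% = 13.3333 kg.
Total product = 13.3333 × 18900 / 1000 = 252 kg.
Bags = ⌈252 / 50⌉ = 6.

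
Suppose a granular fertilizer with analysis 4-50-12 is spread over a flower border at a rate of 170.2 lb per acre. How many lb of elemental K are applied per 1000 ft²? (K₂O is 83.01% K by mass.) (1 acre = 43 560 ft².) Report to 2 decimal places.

0.39 lb K per thousand sq ft

K₂O per acre = 170.2 × 12% = 20.424 lb.
Elemental K = 20.424 × 0.8301 = 16.954 lb per acre.
Convert to per 1000 ft²: 16.954 × 0.0229568 = 0.389209 lb.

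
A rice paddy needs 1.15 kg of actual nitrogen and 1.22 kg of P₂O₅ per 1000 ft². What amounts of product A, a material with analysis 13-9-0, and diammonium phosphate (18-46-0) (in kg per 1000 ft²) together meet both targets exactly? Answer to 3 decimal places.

Let a = kg of product A, b = kg of diammonium phosphate (per 1000 ft²).
N: 0.13·a + 0.18·b = 1.15
P₂O₅: 0.09·a + 0.46·b = 1.22
Eliminate b: (row1) − 0.18/0.46·(row2) → 0.0947826·a = 0.672609, so a = 7.09633.
Then b = (1.22 − 0.09·7.09633) / 0.46 = 1.26376.

7.096 kg product A, 1.264 kg diammonium phosphate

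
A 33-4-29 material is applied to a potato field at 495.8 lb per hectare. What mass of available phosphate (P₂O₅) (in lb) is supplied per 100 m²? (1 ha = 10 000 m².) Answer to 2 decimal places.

0.20 lb P₂O₅ per hundred sq m

P₂O₅ per hectare = 495.8 × 4% = 19.832 lb.
Convert to per 100 m²: 19.832 × 0.01 = 0.19832 lb.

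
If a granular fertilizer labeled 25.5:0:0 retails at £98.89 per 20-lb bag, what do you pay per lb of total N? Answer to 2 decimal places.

N in bag = 20 × 25.5% = 5.1 lb.
Cost per lb N = £98.89 / 5.1 = £19.3902.

£19.39 per lb N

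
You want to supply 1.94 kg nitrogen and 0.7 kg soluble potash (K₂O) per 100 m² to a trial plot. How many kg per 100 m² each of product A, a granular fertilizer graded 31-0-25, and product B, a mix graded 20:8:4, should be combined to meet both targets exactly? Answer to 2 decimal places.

With a, b = kg per 100 m² of product A and product B:
N: 0.31·a + 0.2·b = 1.94
K₂O: 0.25·a + 0.04·b = 0.7
Solving simultaneously: a = 1.65957, b = 7.12766.

1.66 kg product A, 7.13 kg product B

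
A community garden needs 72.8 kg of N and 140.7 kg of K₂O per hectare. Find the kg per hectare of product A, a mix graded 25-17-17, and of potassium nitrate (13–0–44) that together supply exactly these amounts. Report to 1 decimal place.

156.3 kg product A, 259.4 kg potassium nitrate

With a, b = kg per hectare of product A and potassium nitrate:
N: 0.25·a + 0.13·b = 72.8
K₂O: 0.17·a + 0.44·b = 140.7
Eliminate a: (row1) − 0.25/0.17·(row2) → -0.517059·b = -134.112, so b = 259.374.
Back-substitute: a = (72.8 − 0.13·259.374) / 0.25 = 156.325.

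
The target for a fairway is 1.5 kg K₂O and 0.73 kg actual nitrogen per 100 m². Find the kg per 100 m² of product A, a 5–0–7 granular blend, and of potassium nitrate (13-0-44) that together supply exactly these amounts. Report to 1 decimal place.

Let a = kg of product A, b = kg of potassium nitrate (per 100 m²).
K₂O: 0.07·a + 0.44·b = 1.5
N: 0.05·a + 0.13·b = 0.73
Eliminate a: (row1) − 0.07/0.05·(row2) → 0.258·b = 0.478, so b = 1.85271.
Back-substitute: a = (1.5 − 0.44·1.85271) / 0.07 = 9.78295.

9.8 kg product A, 1.9 kg potassium nitrate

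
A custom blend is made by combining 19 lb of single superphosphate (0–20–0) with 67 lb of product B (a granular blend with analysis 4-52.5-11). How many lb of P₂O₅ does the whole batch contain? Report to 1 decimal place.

39.0 lb P₂O₅

P₂O₅ mass = 20%×19 + 52.5%×67 = 38.975 lb.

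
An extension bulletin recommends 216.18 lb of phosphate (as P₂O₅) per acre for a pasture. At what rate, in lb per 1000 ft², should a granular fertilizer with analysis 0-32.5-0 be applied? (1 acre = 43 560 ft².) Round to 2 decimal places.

15.27 lb of product per thousand sq ft

Product per acre = 216.18 / 32.5% = 665.169 lb.
Convert to per 1000 ft²: 665.169 × 0.0229568 = 15.2702 lb.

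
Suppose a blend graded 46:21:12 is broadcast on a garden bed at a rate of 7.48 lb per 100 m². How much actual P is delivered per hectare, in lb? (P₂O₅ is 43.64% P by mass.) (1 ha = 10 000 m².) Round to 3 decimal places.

P₂O₅ per 100 m² = 7.48 × 21% = 1.5708 lb.
Elemental P = 1.5708 × 0.4364 = 0.685497 lb per 100 m².
Convert to per hectare: 0.685497 × 100 = 68.5497 lb.

68.550 lb P per hectare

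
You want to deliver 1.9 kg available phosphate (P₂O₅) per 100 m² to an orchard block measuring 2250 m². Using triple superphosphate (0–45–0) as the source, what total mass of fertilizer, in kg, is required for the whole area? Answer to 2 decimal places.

Product per 100 m² = 1.9 / 45% = 4.22222 kg.
Total product = 4.22222 × 2250 / 100 = 95 kg.

95.00 kg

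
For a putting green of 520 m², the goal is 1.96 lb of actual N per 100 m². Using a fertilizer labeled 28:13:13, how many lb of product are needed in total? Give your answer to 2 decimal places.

36.40 lb

Product per 100 m² = 1.96 / 28% = 7 lb.
Total product = 7 × 520 / 100 = 36.4 lb.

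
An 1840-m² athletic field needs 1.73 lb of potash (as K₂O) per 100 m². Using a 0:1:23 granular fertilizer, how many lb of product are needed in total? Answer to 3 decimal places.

Product per 100 m² = 1.73 / 23% = 7.52174 lb.
Total product = 7.52174 × 1840 / 100 = 138.4 lb.

138.400 lb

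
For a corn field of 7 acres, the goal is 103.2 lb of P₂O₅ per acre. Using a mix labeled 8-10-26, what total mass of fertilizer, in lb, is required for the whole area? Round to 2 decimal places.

7224.00 lb

Product per acre = 103.2 / 10% = 1032 lb.
Total product = 1032 × 7 = 7224 lb.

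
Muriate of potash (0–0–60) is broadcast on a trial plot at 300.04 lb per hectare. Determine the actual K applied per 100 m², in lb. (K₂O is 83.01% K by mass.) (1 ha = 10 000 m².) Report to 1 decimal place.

1.5 lb K per hundred sq m

K₂O per hectare = 300.04 × 60% = 180.024 lb.
Elemental K = 180.024 × 0.8301 = 149.438 lb per hectare.
Convert to per 100 m²: 149.438 × 0.01 = 1.49438 lb.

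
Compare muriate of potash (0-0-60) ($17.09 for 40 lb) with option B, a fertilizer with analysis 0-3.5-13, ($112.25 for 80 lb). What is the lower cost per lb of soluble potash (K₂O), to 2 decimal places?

$0.71 per lb K₂O (muriate of potash)

muriate of potash: K₂O per bag = 40 × 60% = 24 lb; cost = 17.09 / 24 = $0.7121/lb K₂O.
option B: K₂O per bag = 80 × 13% = 10.4 lb; cost = 112.25 / 10.4 = $10.7933/lb K₂O.
muriate of potash is cheaper.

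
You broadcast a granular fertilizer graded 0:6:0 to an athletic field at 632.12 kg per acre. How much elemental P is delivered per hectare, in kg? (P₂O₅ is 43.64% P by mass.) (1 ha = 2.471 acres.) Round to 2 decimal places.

40.90 kg P per hectare

P₂O₅ per acre = 632.12 × 6% = 37.9272 kg.
Elemental P = 37.9272 × 0.4364 = 16.5514 kg per acre.
Convert to per hectare: 16.5514 × 2.471 = 40.8986 kg.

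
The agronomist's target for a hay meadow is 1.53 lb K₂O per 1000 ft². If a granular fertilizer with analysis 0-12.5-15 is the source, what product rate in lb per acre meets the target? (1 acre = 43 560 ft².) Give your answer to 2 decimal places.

444.31 lb of product per acre

Product per 1000 ft² = 1.53 / 15% = 10.2 lb.
Convert to per acre: 10.2 × 43.56 = 444.312 lb.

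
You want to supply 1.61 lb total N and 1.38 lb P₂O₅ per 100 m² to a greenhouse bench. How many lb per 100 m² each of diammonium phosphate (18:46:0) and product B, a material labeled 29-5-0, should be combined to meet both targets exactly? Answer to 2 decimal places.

With a, b = lb per 100 m² of diammonium phosphate and product B:
N: 0.18·a + 0.29·b = 1.61
P₂O₅: 0.46·a + 0.05·b = 1.38
Solving simultaneously: a = 2.56994, b = 3.95659.

2.57 lb diammonium phosphate, 3.96 lb product B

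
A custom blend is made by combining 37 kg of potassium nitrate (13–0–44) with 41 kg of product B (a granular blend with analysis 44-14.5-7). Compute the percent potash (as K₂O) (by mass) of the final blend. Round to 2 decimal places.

Total mass = 37 + 41 = 78 kg.
K₂O mass = 44%×37 + 7%×41 = 19.15 kg.
% K₂O = 19.15 / 78 = 24.5513%.

24.55% K₂O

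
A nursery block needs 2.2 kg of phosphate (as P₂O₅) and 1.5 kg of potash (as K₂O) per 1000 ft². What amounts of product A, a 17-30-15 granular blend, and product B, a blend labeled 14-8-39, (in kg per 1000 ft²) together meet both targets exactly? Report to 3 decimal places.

7.029 kg product A, 1.143 kg product B

With a, b = kg per 1000 ft² of product A and product B:
P₂O₅: 0.3·a + 0.08·b = 2.2
K₂O: 0.15·a + 0.39·b = 1.5
Eliminate a: (row1) − 0.3/0.15·(row2) → -0.7·b = -0.8, so b = 1.14286.
Back-substitute: a = (2.2 − 0.08·1.14286) / 0.3 = 7.02857.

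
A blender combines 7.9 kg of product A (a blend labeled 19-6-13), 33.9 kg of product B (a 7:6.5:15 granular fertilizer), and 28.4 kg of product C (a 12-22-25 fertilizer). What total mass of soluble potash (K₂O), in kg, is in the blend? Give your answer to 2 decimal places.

K₂O mass = 13%×7.9 + 15%×33.9 + 25%×28.4 = 13.212 kg.

13.21 kg K₂O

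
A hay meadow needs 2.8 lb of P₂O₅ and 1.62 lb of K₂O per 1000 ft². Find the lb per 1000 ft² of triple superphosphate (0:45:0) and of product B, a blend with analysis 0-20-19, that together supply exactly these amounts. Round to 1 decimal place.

Per-1000 ft² balance (a = triple superphosphate, b = product B):
P₂O₅: 0.45·a + 0.2·b = 2.8
K₂O: 0·a + 0.19·b = 1.62
Solving simultaneously: a = 2.43275, b = 8.52632.

2.4 lb triple superphosphate, 8.5 lb product B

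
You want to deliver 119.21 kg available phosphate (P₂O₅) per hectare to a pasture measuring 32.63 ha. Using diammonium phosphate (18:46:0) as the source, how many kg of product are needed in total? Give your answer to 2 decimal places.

Product per hectare = 119.21 / 46% = 259.152 kg.
Total product = 259.152 × 32.63 = 8456.135 kg.

8456.14 kg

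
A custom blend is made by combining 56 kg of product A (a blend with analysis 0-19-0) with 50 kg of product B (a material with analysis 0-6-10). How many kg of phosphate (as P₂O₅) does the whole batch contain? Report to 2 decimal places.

P₂O₅ mass = 19%×56 + 6%×50 = 13.64 kg.

13.64 kg P₂O₅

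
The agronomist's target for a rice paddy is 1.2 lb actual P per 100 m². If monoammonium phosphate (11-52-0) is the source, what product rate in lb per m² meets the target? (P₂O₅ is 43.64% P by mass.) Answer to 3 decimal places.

0.053 lb of product per sq m

As P₂O₅: 1.2 / 0.4364 = 2.74977 lb per 100 m².
Product per 100 m² = 2.74977 / 52% = 5.28802 lb.
Convert to per m²: 5.28802 × 0.01 = 0.0528802 lb.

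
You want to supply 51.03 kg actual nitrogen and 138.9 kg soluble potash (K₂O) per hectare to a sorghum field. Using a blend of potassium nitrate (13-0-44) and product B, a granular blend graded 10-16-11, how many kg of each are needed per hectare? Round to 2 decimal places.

278.68 kg potassium nitrate, 148.02 kg product B

Let a = kg of potassium nitrate, b = kg of product B (per hectare).
N: 0.13·a + 0.1·b = 51.03
K₂O: 0.44·a + 0.11·b = 138.9
Eliminate b: (row1) − 0.1/0.11·(row2) → -0.27·a = -75.2427, so a = 278.677.
Then b = (138.9 − 0.44·278.677) / 0.11 = 148.0202.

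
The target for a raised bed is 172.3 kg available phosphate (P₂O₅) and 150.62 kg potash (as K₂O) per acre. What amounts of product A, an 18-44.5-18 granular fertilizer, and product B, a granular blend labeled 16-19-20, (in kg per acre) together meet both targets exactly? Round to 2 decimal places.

With a, b = kg per acre of product A and product B:
P₂O₅: 0.445·a + 0.19·b = 172.3
K₂O: 0.18·a + 0.2·b = 150.62
Solving simultaneously: a = 106.609, b = 657.151.

106.61 kg product A, 657.15 kg product B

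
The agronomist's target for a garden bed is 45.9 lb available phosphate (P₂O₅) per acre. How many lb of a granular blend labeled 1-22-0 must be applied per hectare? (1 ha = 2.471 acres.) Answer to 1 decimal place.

515.5 lb of product per hectare

Product per acre = 45.9 / 22% = 208.636 lb.
Convert to per hectare: 208.636 × 2.471 = 515.54 lb.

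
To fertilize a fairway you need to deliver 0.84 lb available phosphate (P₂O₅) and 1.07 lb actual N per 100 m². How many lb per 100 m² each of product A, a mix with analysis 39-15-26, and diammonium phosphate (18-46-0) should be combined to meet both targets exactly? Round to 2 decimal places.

Per-100 m² balance (a = product A, b = diammonium phosphate):
P₂O₅: 0.15·a + 0.46·b = 0.84
N: 0.39·a + 0.18·b = 1.07
From row1: a = (0.84 − 0.46·b) / 0.15.
Into row2: 0.39·(0.84 − 0.46·b)/0.15 + 0.18·b = 1.07 → b = 1.09646, a = 2.23753.

2.24 lb product A, 1.10 lb diammonium phosphate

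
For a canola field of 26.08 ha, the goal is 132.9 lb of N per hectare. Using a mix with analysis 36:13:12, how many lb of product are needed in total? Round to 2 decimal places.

9627.87 lb

Product per hectare = 132.9 / 36% = 369.167 lb.
Total product = 369.167 × 26.08 = 9627.867 lb.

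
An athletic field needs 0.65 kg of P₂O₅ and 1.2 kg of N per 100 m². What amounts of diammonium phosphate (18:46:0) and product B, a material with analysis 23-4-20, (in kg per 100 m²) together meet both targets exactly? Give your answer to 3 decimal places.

1.029 kg diammonium phosphate, 4.412 kg product B

Let a = kg of diammonium phosphate, b = kg of product B (per 100 m²).
P₂O₅: 0.46·a + 0.04·b = 0.65
N: 0.18·a + 0.23·b = 1.2
Eliminate b: (row1) − 0.04/0.23·(row2) → 0.428696·a = 0.441304, so a = 1.02941.
Then b = (1.2 − 0.18·1.02941) / 0.23 = 4.41176.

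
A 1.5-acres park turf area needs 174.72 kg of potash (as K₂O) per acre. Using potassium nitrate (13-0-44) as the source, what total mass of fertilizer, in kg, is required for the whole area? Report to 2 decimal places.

595.64 kg

Product per acre = 174.72 / 44% = 397.091 kg.
Total product = 397.091 × 1.5 = 595.636 kg.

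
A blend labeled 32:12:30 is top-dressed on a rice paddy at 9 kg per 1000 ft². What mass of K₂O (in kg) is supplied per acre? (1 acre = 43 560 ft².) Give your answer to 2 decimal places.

K₂O per 1000 ft² = 9 × 30% = 2.7 kg.
Convert to per acre: 2.7 × 43.56 = 117.612 kg.

117.61 kg K₂O per acre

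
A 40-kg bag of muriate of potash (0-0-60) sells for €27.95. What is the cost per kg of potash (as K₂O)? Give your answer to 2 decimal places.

€1.16 per kg K₂O

K₂O in bag = 40 × 60% = 24 kg.
Cost per kg K₂O = €27.95 / 24 = €1.1646.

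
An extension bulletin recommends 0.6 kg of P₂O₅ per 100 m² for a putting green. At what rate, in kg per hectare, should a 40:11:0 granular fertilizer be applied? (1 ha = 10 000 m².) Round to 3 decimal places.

545.455 kg of product per hectare

Product per 100 m² = 0.6 / 11% = 5.45455 kg.
Convert to per hectare: 5.45455 × 100 = 545.4545 kg.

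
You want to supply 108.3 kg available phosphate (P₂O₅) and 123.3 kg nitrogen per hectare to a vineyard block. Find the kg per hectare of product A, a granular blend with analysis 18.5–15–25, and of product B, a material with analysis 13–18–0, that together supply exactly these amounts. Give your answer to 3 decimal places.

588.043 kg product A, 111.630 kg product B

Per-hectare balance (a = product A, b = product B):
P₂O₅: 0.15·a + 0.18·b = 108.3
N: 0.185·a + 0.13·b = 123.3
Eliminate b: (row1) − 0.18/0.13·(row2) → -0.106154·a = -62.4231, so a = 588.04348.
Then b = (123.3 − 0.185·588.04348) / 0.13 = 111.6304.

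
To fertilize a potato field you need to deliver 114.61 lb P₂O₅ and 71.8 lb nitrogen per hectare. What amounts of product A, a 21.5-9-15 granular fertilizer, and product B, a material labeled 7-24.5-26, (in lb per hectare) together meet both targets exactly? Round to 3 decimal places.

206.325 lb product A, 392.003 lb product B

Let a = lb of product A, b = lb of product B (per hectare).
P₂O₅: 0.09·a + 0.245·b = 114.61
N: 0.215·a + 0.07·b = 71.8
Solving simultaneously: a = 206.3245, b = 392.0032.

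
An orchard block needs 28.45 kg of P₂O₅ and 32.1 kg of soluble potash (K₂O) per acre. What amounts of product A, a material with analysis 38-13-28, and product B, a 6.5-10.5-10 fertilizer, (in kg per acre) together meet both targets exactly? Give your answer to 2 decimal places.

Let a = kg of product A, b = kg of product B (per acre).
P₂O₅: 0.13·a + 0.105·b = 28.45
K₂O: 0.28·a + 0.1·b = 32.1
Eliminate a: (row1) − 0.13/0.28·(row2) → 0.0585714·b = 13.5464, so b = 231.2805.
Back-substitute: a = (28.45 − 0.105·231.2805) / 0.13 = 32.0427.

32.04 kg product A, 231.28 kg product B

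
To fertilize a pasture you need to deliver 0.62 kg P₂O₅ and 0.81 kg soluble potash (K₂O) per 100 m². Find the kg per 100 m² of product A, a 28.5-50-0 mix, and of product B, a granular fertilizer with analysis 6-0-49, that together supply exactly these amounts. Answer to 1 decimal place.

1.2 kg product A, 1.7 kg product B

Per-100 m² balance (a = product A, b = product B):
P₂O₅: 0.5·a + 0·b = 0.62
K₂O: 0·a + 0.49·b = 0.81
Solving simultaneously: a = 1.24, b = 1.65306.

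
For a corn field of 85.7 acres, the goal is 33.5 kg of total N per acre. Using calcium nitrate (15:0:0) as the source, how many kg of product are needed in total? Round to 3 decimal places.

Product per acre = 33.5 / 15% = 223.333 kg.
Total product = 223.333 × 85.7 = 19139.6667 kg.

19139.667 kg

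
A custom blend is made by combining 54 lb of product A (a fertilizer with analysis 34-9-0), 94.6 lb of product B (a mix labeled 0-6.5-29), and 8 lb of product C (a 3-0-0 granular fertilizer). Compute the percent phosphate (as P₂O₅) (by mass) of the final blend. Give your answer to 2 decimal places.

Total mass = 54 + 94.6 + 8 = 156.6 lb.
P₂O₅ mass = 9%×54 + 6.5%×94.6 + 0%×8 = 11.009 lb.
% P₂O₅ = 11.009 / 156.6 = 7.03001%.

7.03% P₂O₅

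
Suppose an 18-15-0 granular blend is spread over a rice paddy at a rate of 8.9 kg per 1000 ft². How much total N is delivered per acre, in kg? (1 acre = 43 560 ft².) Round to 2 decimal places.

nitrogen per 1000 ft² = 8.9 × 18% = 1.602 kg.
Convert to per acre: 1.602 × 43.56 = 69.7831 kg.

69.78 kg N per acre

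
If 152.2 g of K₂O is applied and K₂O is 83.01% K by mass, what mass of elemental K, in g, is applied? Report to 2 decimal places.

126.34 g K

K = 152.2 × 0.8301 = 126.341 g.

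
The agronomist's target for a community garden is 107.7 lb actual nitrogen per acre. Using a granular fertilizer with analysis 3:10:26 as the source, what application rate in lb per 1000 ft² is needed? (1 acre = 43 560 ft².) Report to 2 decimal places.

82.42 lb of product per thousand sq ft

Product per acre = 107.7 / 3% = 3590 lb.
Convert to per 1000 ft²: 3590 × 0.0229568 = 82.4151 lb.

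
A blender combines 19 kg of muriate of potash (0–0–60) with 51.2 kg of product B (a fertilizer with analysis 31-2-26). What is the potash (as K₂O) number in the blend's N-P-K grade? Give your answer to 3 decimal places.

Total mass = 19 + 51.2 = 70.2 kg.
K₂O mass = 60%×19 + 26%×51.2 = 24.712 kg.
% K₂O = 24.712 / 70.2 = 35.2023%.

35.202% K₂O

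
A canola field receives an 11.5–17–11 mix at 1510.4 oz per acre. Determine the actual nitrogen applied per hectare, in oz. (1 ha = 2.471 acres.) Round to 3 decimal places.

429.203 oz N per hectare

nitrogen per acre = 1510.4 × 11.5% = 173.696 oz.
Convert to per hectare: 173.696 × 2.471 = 429.2028 oz.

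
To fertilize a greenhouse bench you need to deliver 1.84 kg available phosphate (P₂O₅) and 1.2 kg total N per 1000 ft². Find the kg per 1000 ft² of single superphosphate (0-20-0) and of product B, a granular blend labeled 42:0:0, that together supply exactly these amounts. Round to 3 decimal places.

9.200 kg single superphosphate, 2.857 kg product B

Let a = kg of single superphosphate, b = kg of product B (per 1000 ft²).
P₂O₅: 0.2·a + 0·b = 1.84
N: 0·a + 0.42·b = 1.2
Solving simultaneously: a = 9.2, b = 2.85714.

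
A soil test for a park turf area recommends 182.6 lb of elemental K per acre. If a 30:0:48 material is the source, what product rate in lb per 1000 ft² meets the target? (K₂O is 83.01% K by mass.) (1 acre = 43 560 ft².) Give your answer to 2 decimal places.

As K₂O: 182.6 / 0.8301 = 219.973 lb per acre.
Product per acre = 219.973 / 48% = 458.278 lb.
Convert to per 1000 ft²: 458.278 × 0.0229568 = 10.5206 lb.

10.52 lb of product per thousand sq ft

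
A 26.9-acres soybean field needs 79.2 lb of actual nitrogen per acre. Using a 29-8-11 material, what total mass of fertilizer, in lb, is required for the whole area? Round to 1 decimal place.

7346.5 lb

Product per acre = 79.2 / 29% = 273.103 lb.
Total product = 273.103 × 26.9 = 7346.48 lb.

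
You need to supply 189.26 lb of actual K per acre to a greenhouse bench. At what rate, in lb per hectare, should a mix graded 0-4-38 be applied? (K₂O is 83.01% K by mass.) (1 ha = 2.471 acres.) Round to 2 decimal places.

1482.58 lb of product per hectare

As K₂O: 189.26 / 0.8301 = 227.997 lb per acre.
Product per acre = 227.997 / 38% = 599.991 lb.
Convert to per hectare: 599.991 × 2.471 = 1482.578 lb.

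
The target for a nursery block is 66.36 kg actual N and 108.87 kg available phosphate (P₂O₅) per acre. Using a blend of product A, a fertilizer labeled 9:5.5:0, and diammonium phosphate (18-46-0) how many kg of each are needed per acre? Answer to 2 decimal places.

Per-acre balance (a = product A, b = diammonium phosphate):
N: 0.09·a + 0.18·b = 66.36
P₂O₅: 0.055·a + 0.46·b = 108.87
Eliminate a: (row1) − 0.09/0.055·(row2) → -0.572727·b = -111.791, so b = 195.1905.
Back-substitute: a = (66.36 − 0.18·195.1905) / 0.09 = 346.952.

346.95 kg product A, 195.19 kg diammonium phosphate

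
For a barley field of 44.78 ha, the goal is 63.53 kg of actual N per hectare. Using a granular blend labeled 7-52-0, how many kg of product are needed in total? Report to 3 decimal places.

Product per hectare = 63.53 / 7% = 907.571 kg.
Total product = 907.571 × 44.78 = 40641.0486 kg.

40641.049 kg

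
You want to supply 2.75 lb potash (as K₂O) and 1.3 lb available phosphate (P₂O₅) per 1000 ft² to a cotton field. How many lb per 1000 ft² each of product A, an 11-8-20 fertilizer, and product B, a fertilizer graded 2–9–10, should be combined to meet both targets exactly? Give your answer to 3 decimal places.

Per-1000 ft² balance (a = product A, b = product B):
K₂O: 0.2·a + 0.1·b = 2.75
P₂O₅: 0.08·a + 0.09·b = 1.3
Eliminate b: (row1) − 0.1/0.09·(row2) → 0.111111·a = 1.30556, so a = 11.75.
Then b = (1.3 − 0.08·11.75) / 0.09 = 4.

11.750 lb product A, 4.000 lb product B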